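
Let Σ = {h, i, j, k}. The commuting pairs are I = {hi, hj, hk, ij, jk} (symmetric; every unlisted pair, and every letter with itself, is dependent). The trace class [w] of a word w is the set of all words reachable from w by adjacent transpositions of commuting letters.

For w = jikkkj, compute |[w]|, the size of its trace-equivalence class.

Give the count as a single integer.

#0=j has no predecessor
#1=i has no predecessor
#2=k depends on [1:i]
#3=k depends on [2:k]
#4=k depends on [3:k]
#5=j depends on [0:j]
sources: [0:j, 1:i]
N(rest) = Σ N(rest − s) over sources s of rest; N(one piece) = 1:
  size 1 → [4]=1  [5]=1
  size 2 → [0,5]=1  [3,4]=1  [4,5]=2
  size 3 → [0,4,5]=3  [2,3,4]=1  [3,4,5]=3
  size 4 → [0,3,4,5]=6  [1,2,3,4]=1  [2,3,4,5]=4
  first=0(j) contributes 5
  first=1(i) contributes 10
|[w]| = 15

15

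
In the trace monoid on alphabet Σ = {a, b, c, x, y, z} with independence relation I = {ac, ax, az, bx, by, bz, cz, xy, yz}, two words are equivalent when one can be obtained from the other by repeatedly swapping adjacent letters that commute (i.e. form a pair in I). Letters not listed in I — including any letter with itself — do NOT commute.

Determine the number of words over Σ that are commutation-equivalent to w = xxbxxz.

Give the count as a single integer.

6

drop 0:x onto floor
drop 1:x onto {0:x}
drop 2:b onto floor
drop 3:x onto {1:x}
drop 4:x onto {3:x}
drop 5:z onto {4:x}
ground layer = {0:x, 2:b}
drop-orders for the pieces not yet dropped (sum over which currently-grounded one goes next):
  1 to go: {2} 1  {5} 1
  2 to go: {2,5} 2  {4,5} 1
  3 to go: {2,4,5} 3  {3,4,5} 1
  4 to go: {1,3,4,5} 1  {2,3,4,5} 4
  if 0:x drops first: 5 orders
  if 2:b drops first: 1 orders
heap linearizations: 6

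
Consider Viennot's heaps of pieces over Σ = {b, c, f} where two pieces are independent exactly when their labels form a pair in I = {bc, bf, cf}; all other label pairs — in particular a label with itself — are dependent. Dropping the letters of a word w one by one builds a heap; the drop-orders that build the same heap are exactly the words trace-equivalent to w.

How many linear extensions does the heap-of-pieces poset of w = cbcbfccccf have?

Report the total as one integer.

piece 0:c — minimal
piece 1:b — minimal
piece 2:c rests on {0:c}
piece 3:b rests on {1:b}
piece 4:f — minimal
piece 5:c rests on {2:c}
piece 6:c rests on {5:c}
piece 7:c rests on {6:c}
piece 8:c rests on {7:c}
piece 9:f rests on {4:f}
minimal pieces: {0:c, 1:b, 4:f}
ways to finish when only these pieces remain (= sum over removing one remaining piece with nothing left below it):
  1 left: {3}→1  {8}→1  {9}→1
  2 left: {1,3}→1  {3,8}→2  {3,9}→2  {4,9}→1  {7,8}→1  {8,9}→2
  3 left: {1,3,8}→3  {1,3,9}→3  {3,4,9}→3  {3,7,8}→3  {3,8,9}→6  {4,8,9}→3  {6,7,8}→1  {7,8,9}→3
  4 left: {1,3,4,9}→6  {1,3,7,8}→6  {1,3,8,9}→12  {3,4,8,9}→12  {3,6,7,8}→4  {3,7,8,9}→12  {4,7,8,9}→6  {5,6,7,8}→1  {6,7,8,9}→4
  5 left: {1,3,4,8,9}→30  {1,3,6,7,8}→10  {1,3,7,8,9}→30  {2,5,6,7,8}→1  {3,4,7,8,9}→30  {3,5,6,7,8}→5  {3,6,7,8,9}→20  {4,6,7,8,9}→10  {5,6,7,8,9}→5
  6 left: {0,2,5,6,7,8}→1  {1,3,4,7,8,9}→90  {1,3,5,6,7,8}→15  {1,3,6,7,8,9}→60  {2,3,5,6,7,8}→6  {2,5,6,7,8,9}→6  {3,4,6,7,8,9}→60  {3,5,6,7,8,9}→30  {4,5,6,7,8,9}→15
  7 left: {0,2,3,5,6,7,8}→7  {0,2,5,6,7,8,9}→7  {1,2,3,5,6,7,8}→21  {1,3,4,6,7,8,9}→210  {1,3,5,6,7,8,9}→105  {2,3,5,6,7,8,9}→42  {2,4,5,6,7,8,9}→21  {3,4,5,6,7,8,9}→105
  8 left: {0,1,2,3,5,6,7,8}→28  {0,2,3,5,6,7,8,9}→56  {0,2,4,5,6,7,8,9}→28  {1,2,3,5,6,7,8,9}→168  {1,3,4,5,6,7,8,9}→420  {2,3,4,5,6,7,8,9}→168
  placing 0:c first → 756 extensions
  placing 1:b first → 252 extensions
  placing 4:f first → 252 extensions
total linear extensions = 1260

1260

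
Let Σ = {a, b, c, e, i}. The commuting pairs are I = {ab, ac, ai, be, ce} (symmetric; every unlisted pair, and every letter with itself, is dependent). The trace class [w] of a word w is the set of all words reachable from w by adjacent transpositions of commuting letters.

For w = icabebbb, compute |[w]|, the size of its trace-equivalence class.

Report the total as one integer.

27

piece 0:i — minimal
piece 1:c rests on {0:i}
piece 2:a — minimal
piece 3:b rests on {1:c}
piece 4:e rests on {0:i, 2:a}
piece 5:b rests on {3:b}
piece 6:b rests on {5:b}
piece 7:b rests on {6:b}
minimal pieces: {0:i, 2:a}
ways to finish when only these pieces remain (= sum over removing one remaining piece with nothing left below it):
  1 left: {4}→1  {7}→1
  2 left: {2,4}→1  {4,7}→2  {6,7}→1
  3 left: {2,4,7}→3  {4,6,7}→3  {5,6,7}→1
  4 left: {2,4,6,7}→6  {3,5,6,7}→1  {4,5,6,7}→4
  5 left: {1,3,5,6,7}→1  {2,4,5,6,7}→10  {3,4,5,6,7}→5
  6 left: {1,3,4,5,6,7}→6  {2,3,4,5,6,7}→15
  placing 0:i first → 21 extensions
  placing 2:a first → 6 extensions
total linear extensions = 27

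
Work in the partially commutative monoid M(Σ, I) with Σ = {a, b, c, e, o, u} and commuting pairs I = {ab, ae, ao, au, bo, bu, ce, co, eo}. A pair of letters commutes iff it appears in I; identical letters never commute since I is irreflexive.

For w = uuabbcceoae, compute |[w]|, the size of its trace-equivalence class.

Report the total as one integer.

piece 0:u — minimal
piece 1:u rests on {0:u}
piece 2:a — minimal
piece 3:b — minimal
piece 4:b rests on {3:b}
piece 5:c rests on {1:u, 2:a, 4:b}
piece 6:c rests on {5:c}
piece 7:e rests on {1:u, 4:b}
piece 8:o rests on {1:u}
piece 9:a rests on {6:c}
piece 10:e rests on {7:e}
minimal pieces: {0:u, 2:a, 3:b}
ways to finish when only these pieces remain (= sum over removing one remaining piece with nothing left below it):
  1 left: {8}→1  {9}→1  {10}→1
  2 left: {6,9}→1  {7,10}→1  {8,9}→2  {8,10}→2  {9,10}→2
  3 left: {5,6,9}→1  {6,8,9}→3  {6,9,10}→3  {7,8,10}→3  {7,9,10}→3  {8,9,10}→6
  4 left: {2,5,6,9}→1  {5,6,8,9}→4  {5,6,9,10}→4  {6,7,9,10}→6  {6,8,9,10}→12  {7,8,9,10}→12
  5 left: {2,5,6,8,9}→5  {2,5,6,9,10}→5  {5,6,7,9,10}→10  {5,6,8,9,10}→20  {6,7,8,9,10}→30
  6 left: {2,5,6,7,9,10}→15  {2,5,6,8,9,10}→30  {4,5,6,7,9,10}→10  {5,6,7,8,9,10}→60
  7 left: {1,5,6,7,8,9,10}→60  {2,4,5,6,7,9,10}→25  {2,5,6,7,8,9,10}→105  {3,4,5,6,7,9,10}→10  {4,5,6,7,8,9,10}→70
  8 left: {0,1,5,6,7,8,9,10}→60  {1,2,5,6,7,8,9,10}→165  {1,4,5,6,7,8,9,10}→130  {2,3,4,5,6,7,9,10}→35  {2,4,5,6,7,8,9,10}→200  {3,4,5,6,7,8,9,10}→80
  9 left: {0,1,2,5,6,7,8,9,10}→225  {0,1,4,5,6,7,8,9,10}→190  {1,2,4,5,6,7,8,9,10}→495  {1,3,4,5,6,7,8,9,10}→210  {2,3,4,5,6,7,8,9,10}→315
  placing 0:u first → 1020 extensions
  placing 2:a first → 400 extensions
  placing 3:b first → 910 extensions
total linear extensions = 2330

2330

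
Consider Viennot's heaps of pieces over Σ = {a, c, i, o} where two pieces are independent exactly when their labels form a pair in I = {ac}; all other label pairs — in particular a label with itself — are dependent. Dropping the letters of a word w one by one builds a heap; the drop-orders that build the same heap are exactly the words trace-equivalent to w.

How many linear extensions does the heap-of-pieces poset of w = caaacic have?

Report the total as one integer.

piece 0:c — minimal
piece 1:a — minimal
piece 2:a rests on {1:a}
piece 3:a rests on {2:a}
piece 4:c rests on {0:c}
piece 5:i rests on {3:a, 4:c}
piece 6:c rests on {5:i}
minimal pieces: {0:c, 1:a}
ways to finish when only these pieces remain (= sum over removing one remaining piece with nothing left below it):
  1 left: {6}→1
  2 left: {5,6}→1
  3 left: {3,5,6}→1  {4,5,6}→1
  4 left: {0,4,5,6}→1  {2,3,5,6}→1  {3,4,5,6}→2
  5 left: {0,3,4,5,6}→3  {1,2,3,5,6}→1  {2,3,4,5,6}→3
  placing 0:c first → 4 extensions
  placing 1:a first → 6 extensions
total linear extensions = 10

10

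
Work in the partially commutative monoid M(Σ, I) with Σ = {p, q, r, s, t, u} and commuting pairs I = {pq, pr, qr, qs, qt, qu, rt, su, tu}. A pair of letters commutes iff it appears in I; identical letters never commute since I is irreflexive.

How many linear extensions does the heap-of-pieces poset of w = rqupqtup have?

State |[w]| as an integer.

56

piece 0:r — minimal
piece 1:q — minimal
piece 2:u rests on {0:r}
piece 3:p rests on {2:u}
piece 4:q rests on {1:q}
piece 5:t rests on {3:p}
piece 6:u rests on {3:p}
piece 7:p rests on {5:t, 6:u}
minimal pieces: {0:r, 1:q}
ways to finish when only these pieces remain (= sum over removing one remaining piece with nothing left below it):
  1 left: {4}→1  {7}→1
  2 left: {1,4}→1  {4,7}→2  {5,7}→1  {6,7}→1
  3 left: {1,4,7}→3  {4,5,7}→3  {4,6,7}→3  {5,6,7}→2
  4 left: {1,4,5,7}→6  {1,4,6,7}→6  {3,5,6,7}→2  {4,5,6,7}→8
  5 left: {1,4,5,6,7}→20  {2,3,5,6,7}→2  {3,4,5,6,7}→10
  6 left: {0,2,3,5,6,7}→2  {1,3,4,5,6,7}→30  {2,3,4,5,6,7}→12
  placing 0:r first → 42 extensions
  placing 1:q first → 14 extensions
total linear extensions = 56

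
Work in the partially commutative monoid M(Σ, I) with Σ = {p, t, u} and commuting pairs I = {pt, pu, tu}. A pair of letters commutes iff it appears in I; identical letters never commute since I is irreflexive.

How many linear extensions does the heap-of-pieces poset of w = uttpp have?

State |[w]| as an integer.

drop 0:u onto floor
drop 1:t onto floor
drop 2:t onto {1:t}
drop 3:p onto floor
drop 4:p onto {3:p}
ground layer = {0:u, 1:t, 3:p}
drop-orders for the pieces not yet dropped (sum over which currently-grounded one goes next):
  1 to go: {0} 1  {2} 1  {4} 1
  2 to go: {0,2} 2  {0,4} 2  {1,2} 1  {2,4} 2  {3,4} 1
  3 to go: {0,1,2} 3  {0,2,4} 6  {0,3,4} 3  {1,2,4} 3  {2,3,4} 3
  if 0:u drops first: 6 orders
  if 1:t drops first: 12 orders
  if 3:p drops first: 12 orders
heap linearizations: 30

30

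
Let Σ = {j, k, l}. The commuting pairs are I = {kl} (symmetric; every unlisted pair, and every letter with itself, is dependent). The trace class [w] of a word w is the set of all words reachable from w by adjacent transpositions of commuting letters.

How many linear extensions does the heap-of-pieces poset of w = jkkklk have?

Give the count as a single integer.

drop 0:j onto floor
drop 1:k onto {0:j}
drop 2:k onto {1:k}
drop 3:k onto {2:k}
drop 4:l onto {0:j}
drop 5:k onto {3:k}
ground layer = {0:j}
drop-orders for the pieces not yet dropped (sum over which currently-grounded one goes next):
  1 to go: {4} 1  {5} 1
  2 to go: {3,5} 1  {4,5} 2
  3 to go: {2,3,5} 1  {3,4,5} 3
  4 to go: {1,2,3,5} 1  {2,3,4,5} 4
  if 0:j drops first: 5 orders

5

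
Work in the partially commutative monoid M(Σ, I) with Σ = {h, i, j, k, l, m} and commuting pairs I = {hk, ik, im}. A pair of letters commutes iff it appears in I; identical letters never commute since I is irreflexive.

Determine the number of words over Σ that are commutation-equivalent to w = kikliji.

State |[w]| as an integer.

drop 0:k onto floor
drop 1:i onto floor
drop 2:k onto {0:k}
drop 3:l onto {1:i, 2:k}
drop 4:i onto {3:l}
drop 5:j onto {4:i}
drop 6:i onto {5:j}
ground layer = {0:k, 1:i}
drop-orders for the pieces not yet dropped (sum over which currently-grounded one goes next):
  1 to go: {6} 1
  2 to go: {5,6} 1
  3 to go: {4,5,6} 1
  4 to go: {3,4,5,6} 1
  5 to go: {1,3,4,5,6} 1  {2,3,4,5,6} 1
  if 0:k drops first: 2 orders
  if 1:i drops first: 1 orders
heap linearizations: 3

3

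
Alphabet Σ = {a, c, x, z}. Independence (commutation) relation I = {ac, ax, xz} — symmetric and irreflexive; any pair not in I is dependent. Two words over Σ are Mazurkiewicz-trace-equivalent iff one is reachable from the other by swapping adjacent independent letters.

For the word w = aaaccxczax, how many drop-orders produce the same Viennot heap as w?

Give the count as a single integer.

piece 0:a — minimal
piece 1:a rests on {0:a}
piece 2:a rests on {1:a}
piece 3:c — minimal
piece 4:c rests on {3:c}
piece 5:x rests on {4:c}
piece 6:c rests on {5:x}
piece 7:z rests on {2:a, 6:c}
piece 8:a rests on {7:z}
piece 9:x rests on {6:c}
minimal pieces: {0:a, 3:c}
ways to finish when only these pieces remain (= sum over removing one remaining piece with nothing left below it):
  1 left: {8}→1  {9}→1
  2 left: {7,8}→1  {8,9}→2
  3 left: {2,7,8}→1  {7,8,9}→3
  4 left: {1,2,7,8}→1  {2,7,8,9}→4  {6,7,8,9}→3
  5 left: {0,1,2,7,8}→1  {1,2,7,8,9}→5  {2,6,7,8,9}→7  {5,6,7,8,9}→3
  6 left: {0,1,2,7,8,9}→6  {1,2,6,7,8,9}→12  {2,5,6,7,8,9}→10  {4,5,6,7,8,9}→3
  7 left: {0,1,2,6,7,8,9}→18  {1,2,5,6,7,8,9}→22  {2,4,5,6,7,8,9}→13  {3,4,5,6,7,8,9}→3
  8 left: {0,1,2,5,6,7,8,9}→40  {1,2,4,5,6,7,8,9}→35  {2,3,4,5,6,7,8,9}→16
  placing 0:a first → 51 extensions
  placing 3:c first → 75 extensions
total linear extensions = 126

126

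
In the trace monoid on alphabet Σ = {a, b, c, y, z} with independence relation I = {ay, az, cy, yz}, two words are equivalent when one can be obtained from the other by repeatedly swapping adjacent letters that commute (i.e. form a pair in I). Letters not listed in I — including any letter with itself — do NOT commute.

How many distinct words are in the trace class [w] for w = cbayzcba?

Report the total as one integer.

8

piece 0:c — minimal
piece 1:b rests on {0:c}
piece 2:a rests on {1:b}
piece 3:y rests on {1:b}
piece 4:z rests on {1:b}
piece 5:c rests on {2:a, 4:z}
piece 6:b rests on {3:y, 5:c}
piece 7:a rests on {6:b}
minimal pieces: {0:c}
ways to finish when only these pieces remain (= sum over removing one remaining piece with nothing left below it):
  1 left: {7}→1
  2 left: {6,7}→1
  3 left: {3,6,7}→1  {5,6,7}→1
  4 left: {2,5,6,7}→1  {3,5,6,7}→2  {4,5,6,7}→1
  5 left: {2,3,5,6,7}→3  {2,4,5,6,7}→2  {3,4,5,6,7}→3
  6 left: {2,3,4,5,6,7}→8
  placing 0:c first → 8 extensions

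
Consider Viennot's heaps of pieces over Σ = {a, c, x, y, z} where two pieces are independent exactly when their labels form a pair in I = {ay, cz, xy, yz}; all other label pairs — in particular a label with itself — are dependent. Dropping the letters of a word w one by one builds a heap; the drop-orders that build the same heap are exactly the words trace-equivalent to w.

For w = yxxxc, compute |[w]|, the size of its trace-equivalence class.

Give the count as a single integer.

4

0(y) covers ∅
1(x) covers ∅
2(x) covers 1:x
3(x) covers 2:x
4(c) covers 0:y, 3:x
floor of heap: 0:y, 1:x
completions by unplaced set U, small U first (add the entries for U minus each lowest piece of U):
  |U|=1: {4}:1
  |U|=2: {0,4}:1  {3,4}:1
  |U|=3: {0,3,4}:2  {2,3,4}:1
  start at 0(y): 1
  start at 1(x): 3
sum over floor = 4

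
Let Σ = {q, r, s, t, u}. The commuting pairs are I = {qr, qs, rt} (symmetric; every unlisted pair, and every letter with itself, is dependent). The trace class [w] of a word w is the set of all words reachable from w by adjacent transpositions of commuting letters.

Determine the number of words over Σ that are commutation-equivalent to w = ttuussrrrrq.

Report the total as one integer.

7

0(t) covers ∅
1(t) covers 0:t
2(u) covers 1:t
3(u) covers 2:u
4(s) covers 3:u
5(s) covers 4:s
6(r) covers 5:s
7(r) covers 6:r
8(r) covers 7:r
9(r) covers 8:r
10(q) covers 3:u
floor of heap: 0:t
completions by unplaced set U, small U first (add the entries for U minus each lowest piece of U):
  |U|=1: {9}:1  {10}:1
  |U|=2: {8,9}:1  {9,10}:2
  |U|=3: {7,8,9}:1  {8,9,10}:3
  |U|=4: {6,7,8,9}:1  {7,8,9,10}:4
  |U|=5: {5,6,7,8,9}:1  {6,7,8,9,10}:5
  |U|=6: {4,5,6,7,8,9}:1  {5,6,7,8,9,10}:6
  |U|=7: {4,5,6,7,8,9,10}:7
  |U|=8: {3,4,5,6,7,8,9,10}:7
  |U|=9: {2,3,4,5,6,7,8,9,10}:7
  start at 0(t): 7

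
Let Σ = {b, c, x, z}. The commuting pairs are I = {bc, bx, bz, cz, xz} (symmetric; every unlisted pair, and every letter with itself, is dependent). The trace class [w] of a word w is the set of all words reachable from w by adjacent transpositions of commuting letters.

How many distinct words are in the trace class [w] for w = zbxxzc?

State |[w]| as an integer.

60

drop 0:z onto floor
drop 1:b onto floor
drop 2:x onto floor
drop 3:x onto {2:x}
drop 4:z onto {0:z}
drop 5:c onto {3:x}
ground layer = {0:z, 1:b, 2:x}
drop-orders for the pieces not yet dropped (sum over which currently-grounded one goes next):
  1 to go: {1} 1  {4} 1  {5} 1
  2 to go: {0,4} 1  {1,4} 2  {1,5} 2  {3,5} 1  {4,5} 2
  3 to go: {0,1,4} 3  {0,4,5} 3  {1,3,5} 3  {1,4,5} 6  {2,3,5} 1  {3,4,5} 3
  4 to go: {0,1,4,5} 12  {0,3,4,5} 6  {1,2,3,5} 4  {1,3,4,5} 12  {2,3,4,5} 4
  if 0:z drops first: 20 orders
  if 1:b drops first: 10 orders
  if 2:x drops first: 30 orders
heap linearizations: 60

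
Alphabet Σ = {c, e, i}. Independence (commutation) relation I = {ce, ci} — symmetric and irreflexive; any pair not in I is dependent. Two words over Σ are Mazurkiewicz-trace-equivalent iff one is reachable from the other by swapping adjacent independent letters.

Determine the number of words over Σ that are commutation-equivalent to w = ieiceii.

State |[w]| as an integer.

0(i) covers ∅
1(e) covers 0:i
2(i) covers 1:e
3(c) covers ∅
4(e) covers 2:i
5(i) covers 4:e
6(i) covers 5:i
floor of heap: 0:i, 3:c
completions by unplaced set U, small U first (add the entries for U minus each lowest piece of U):
  |U|=1: {3}:1  {6}:1
  |U|=2: {3,6}:2  {5,6}:1
  |U|=3: {3,5,6}:3  {4,5,6}:1
  |U|=4: {2,4,5,6}:1  {3,4,5,6}:4
  |U|=5: {1,2,4,5,6}:1  {2,3,4,5,6}:5
  start at 0(i): 6
  start at 3(c): 1
sum over floor = 7

7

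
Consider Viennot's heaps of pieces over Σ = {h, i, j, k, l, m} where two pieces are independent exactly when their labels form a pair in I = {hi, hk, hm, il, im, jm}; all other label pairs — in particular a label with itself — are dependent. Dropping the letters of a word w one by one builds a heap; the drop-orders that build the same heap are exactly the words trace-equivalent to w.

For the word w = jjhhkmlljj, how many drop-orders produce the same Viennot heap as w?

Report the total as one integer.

#0=j has no predecessor
#1=j depends on [0:j]
#2=h depends on [1:j]
#3=h depends on [2:h]
#4=k depends on [1:j]
#5=m depends on [4:k]
#6=l depends on [3:h, 5:m]
#7=l depends on [6:l]
#8=j depends on [7:l]
#9=j depends on [8:j]
sources: [0:j]
N(rest) = Σ N(rest − s) over sources s of rest; N(one piece) = 1:
  size 1 → [9]=1
  size 2 → [8,9]=1
  size 3 → [7,8,9]=1
  size 4 → [6,7,8,9]=1
  size 5 → [3,6,7,8,9]=1  [5,6,7,8,9]=1
  size 6 → [2,3,6,7,8,9]=1  [3,5,6,7,8,9]=2  [4,5,6,7,8,9]=1
  size 7 → [2,3,5,6,7,8,9]=3  [3,4,5,6,7,8,9]=3
  size 8 → [2,3,4,5,6,7,8,9]=6
  first=0(j) contributes 6

6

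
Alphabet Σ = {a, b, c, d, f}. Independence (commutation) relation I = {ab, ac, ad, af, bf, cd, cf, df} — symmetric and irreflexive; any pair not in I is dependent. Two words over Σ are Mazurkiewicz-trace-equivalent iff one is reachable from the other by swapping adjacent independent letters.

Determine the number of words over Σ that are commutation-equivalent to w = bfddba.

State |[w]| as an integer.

30

#0=b has no predecessor
#1=f has no predecessor
#2=d depends on [0:b]
#3=d depends on [2:d]
#4=b depends on [3:d]
#5=a has no predecessor
sources: [0:b, 1:f, 5:a]
N(rest) = Σ N(rest − s) over sources s of rest; N(one piece) = 1:
  size 1 → [1]=1  [4]=1  [5]=1
  size 2 → [1,4]=2  [1,5]=2  [3,4]=1  [4,5]=2
  size 3 → [1,3,4]=3  [1,4,5]=6  [2,3,4]=1  [3,4,5]=3
  size 4 → [0,2,3,4]=1  [1,2,3,4]=4  [1,3,4,5]=12  [2,3,4,5]=4
  first=0(b) contributes 20
  first=1(f) contributes 5
  first=5(a) contributes 5
|[w]| = 30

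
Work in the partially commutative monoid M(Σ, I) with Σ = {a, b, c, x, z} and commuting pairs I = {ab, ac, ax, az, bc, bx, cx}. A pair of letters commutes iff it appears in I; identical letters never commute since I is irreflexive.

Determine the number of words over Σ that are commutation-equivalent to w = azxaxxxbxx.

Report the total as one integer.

315

piece 0:a — minimal
piece 1:z — minimal
piece 2:x rests on {1:z}
piece 3:a rests on {0:a}
piece 4:x rests on {2:x}
piece 5:x rests on {4:x}
piece 6:x rests on {5:x}
piece 7:b rests on {1:z}
piece 8:x rests on {6:x}
piece 9:x rests on {8:x}
minimal pieces: {0:a, 1:z}
ways to finish when only these pieces remain (= sum over removing one remaining piece with nothing left below it):
  1 left: {3}→1  {7}→1  {9}→1
  2 left: {0,3}→1  {3,7}→2  {3,9}→2  {7,9}→2  {8,9}→1
  3 left: {0,3,7}→3  {0,3,9}→3  {3,7,9}→6  {3,8,9}→3  {6,8,9}→1  {7,8,9}→3
  4 left: {0,3,7,9}→12  {0,3,8,9}→6  {3,6,8,9}→4  {3,7,8,9}→12  {5,6,8,9}→1  {6,7,8,9}→4
  5 left: {0,3,6,8,9}→10  {0,3,7,8,9}→30  {3,5,6,8,9}→5  {3,6,7,8,9}→20  {4,5,6,8,9}→1  {5,6,7,8,9}→5
  6 left: {0,3,5,6,8,9}→15  {0,3,6,7,8,9}→60  {2,4,5,6,8,9}→1  {3,4,5,6,8,9}→6  {3,5,6,7,8,9}→30  {4,5,6,7,8,9}→6
  7 left: {0,3,4,5,6,8,9}→21  {0,3,5,6,7,8,9}→105  {2,3,4,5,6,8,9}→7  {2,4,5,6,7,8,9}→7  {3,4,5,6,7,8,9}→42
  8 left: {0,2,3,4,5,6,8,9}→28  {0,3,4,5,6,7,8,9}→168  {1,2,4,5,6,7,8,9}→7  {2,3,4,5,6,7,8,9}→56
  placing 0:a first → 63 extensions
  placing 1:z first → 252 extensions
total linear extensions = 315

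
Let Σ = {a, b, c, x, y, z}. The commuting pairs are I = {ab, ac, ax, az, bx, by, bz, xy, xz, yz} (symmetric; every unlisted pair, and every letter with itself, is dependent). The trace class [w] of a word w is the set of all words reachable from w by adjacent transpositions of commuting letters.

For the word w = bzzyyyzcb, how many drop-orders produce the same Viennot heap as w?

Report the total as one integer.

#0=b has no predecessor
#1=z has no predecessor
#2=z depends on [1:z]
#3=y has no predecessor
#4=y depends on [3:y]
#5=y depends on [4:y]
#6=z depends on [2:z]
#7=c depends on [0:b, 5:y, 6:z]
#8=b depends on [7:c]
sources: [0:b, 1:z, 3:y]
N(rest) = Σ N(rest − s) over sources s of rest; N(one piece) = 1:
  size 1 → [8]=1
  size 2 → [7,8]=1
  size 3 → [0,7,8]=1  [5,7,8]=1  [6,7,8]=1
  size 4 → [0,5,7,8]=2  [0,6,7,8]=2  [2,6,7,8]=1  [4,5,7,8]=1  [5,6,7,8]=2
  size 5 → [0,2,6,7,8]=3  [0,4,5,7,8]=3  [0,5,6,7,8]=6  [1,2,6,7,8]=1  [2,5,6,7,8]=3  [3,4,5,7,8]=1  [4,5,6,7,8]=3
  size 6 → [0,1,2,6,7,8]=4  [0,2,5,6,7,8]=12  [0,3,4,5,7,8]=4  [0,4,5,6,7,8]=12  [1,2,5,6,7,8]=4  [2,4,5,6,7,8]=6  [3,4,5,6,7,8]=4
  size 7 → [0,1,2,5,6,7,8]=20  [0,2,4,5,6,7,8]=30  [0,3,4,5,6,7,8]=20  [1,2,4,5,6,7,8]=10  [2,3,4,5,6,7,8]=10
  first=0(b) contributes 20
  first=1(z) contributes 60
  first=3(y) contributes 60
|[w]| = 140

140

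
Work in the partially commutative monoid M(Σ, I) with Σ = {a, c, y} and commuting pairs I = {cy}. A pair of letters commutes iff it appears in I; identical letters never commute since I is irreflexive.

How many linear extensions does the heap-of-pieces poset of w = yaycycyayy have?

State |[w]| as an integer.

drop 0:y onto floor
drop 1:a onto {0:y}
drop 2:y onto {1:a}
drop 3:c onto {1:a}
drop 4:y onto {2:y}
drop 5:c onto {3:c}
drop 6:y onto {4:y}
drop 7:a onto {5:c, 6:y}
drop 8:y onto {7:a}
drop 9:y onto {8:y}
ground layer = {0:y}
drop-orders for the pieces not yet dropped (sum over which currently-grounded one goes next):
  1 to go: {9} 1
  2 to go: {8,9} 1
  3 to go: {7,8,9} 1
  4 to go: {5,7,8,9} 1  {6,7,8,9} 1
  5 to go: {3,5,7,8,9} 1  {4,6,7,8,9} 1  {5,6,7,8,9} 2
  6 to go: {2,4,6,7,8,9} 1  {3,5,6,7,8,9} 3  {4,5,6,7,8,9} 3
  7 to go: {2,4,5,6,7,8,9} 4  {3,4,5,6,7,8,9} 6
  8 to go: {2,3,4,5,6,7,8,9} 10
  if 0:y drops first: 10 orders

10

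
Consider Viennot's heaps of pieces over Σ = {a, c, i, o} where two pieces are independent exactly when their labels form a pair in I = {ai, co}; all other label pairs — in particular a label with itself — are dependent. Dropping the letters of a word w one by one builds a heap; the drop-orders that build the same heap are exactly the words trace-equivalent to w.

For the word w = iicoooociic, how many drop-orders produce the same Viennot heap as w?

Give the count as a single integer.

15

0(i) covers ∅
1(i) covers 0:i
2(c) covers 1:i
3(o) covers 1:i
4(o) covers 3:o
5(o) covers 4:o
6(o) covers 5:o
7(c) covers 2:c
8(i) covers 6:o, 7:c
9(i) covers 8:i
10(c) covers 9:i
floor of heap: 0:i
completions by unplaced set U, small U first (add the entries for U minus each lowest piece of U):
  |U|=1: {10}:1
  |U|=2: {9,10}:1
  |U|=3: {8,9,10}:1
  |U|=4: {6,8,9,10}:1  {7,8,9,10}:1
  |U|=5: {2,7,8,9,10}:1  {5,6,8,9,10}:1  {6,7,8,9,10}:2
  |U|=6: {2,6,7,8,9,10}:3  {4,5,6,8,9,10}:1  {5,6,7,8,9,10}:3
  |U|=7: {2,5,6,7,8,9,10}:6  {3,4,5,6,8,9,10}:1  {4,5,6,7,8,9,10}:4
  |U|=8: {2,4,5,6,7,8,9,10}:10  {3,4,5,6,7,8,9,10}:5
  |U|=9: {2,3,4,5,6,7,8,9,10}:15
  start at 0(i): 15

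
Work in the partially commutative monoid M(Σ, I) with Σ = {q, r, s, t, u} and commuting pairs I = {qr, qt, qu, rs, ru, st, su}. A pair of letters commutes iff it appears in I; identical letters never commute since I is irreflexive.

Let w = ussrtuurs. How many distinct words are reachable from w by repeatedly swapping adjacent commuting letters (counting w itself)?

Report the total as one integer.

drop 0:u onto floor
drop 1:s onto floor
drop 2:s onto {1:s}
drop 3:r onto floor
drop 4:t onto {0:u, 3:r}
drop 5:u onto {4:t}
drop 6:u onto {5:u}
drop 7:r onto {4:t}
drop 8:s onto {2:s}
ground layer = {0:u, 1:s, 3:r}
drop-orders for the pieces not yet dropped (sum over which currently-grounded one goes next):
  1 to go: {6} 1  {7} 1  {8} 1
  2 to go: {2,8} 1  {5,6} 1  {6,7} 2  {6,8} 2  {7,8} 2
  3 to go: {1,2,8} 1  {2,6,8} 3  {2,7,8} 3  {5,6,7} 3  {5,6,8} 3  {6,7,8} 6
  4 to go: {1,2,6,8} 4  {1,2,7,8} 4  {2,5,6,8} 6  {2,6,7,8} 12  {4,5,6,7} 3  {5,6,7,8} 12
  5 to go: {0,4,5,6,7} 3  {1,2,5,6,8} 10  {1,2,6,7,8} 20  {2,5,6,7,8} 30  {3,4,5,6,7} 3  {4,5,6,7,8} 15
  6 to go: {0,3,4,5,6,7} 6  {0,4,5,6,7,8} 18  {1,2,5,6,7,8} 60  {2,4,5,6,7,8} 45  {3,4,5,6,7,8} 18
  7 to go: {0,2,4,5,6,7,8} 63  {0,3,4,5,6,7,8} 42  {1,2,4,5,6,7,8} 105  {2,3,4,5,6,7,8} 63
  if 0:u drops first: 168 orders
  if 1:s drops first: 168 orders
  if 3:r drops first: 168 orders
heap linearizations: 504

504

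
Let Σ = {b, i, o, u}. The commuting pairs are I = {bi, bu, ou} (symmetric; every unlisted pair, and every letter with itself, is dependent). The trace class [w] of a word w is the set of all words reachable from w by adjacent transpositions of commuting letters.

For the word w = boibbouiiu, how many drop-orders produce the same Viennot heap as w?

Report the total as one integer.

9

0(b) covers ∅
1(o) covers 0:b
2(i) covers 1:o
3(b) covers 1:o
4(b) covers 3:b
5(o) covers 2:i, 4:b
6(u) covers 2:i
7(i) covers 5:o, 6:u
8(i) covers 7:i
9(u) covers 8:i
floor of heap: 0:b
completions by unplaced set U, small U first (add the entries for U minus each lowest piece of U):
  |U|=1: {9}:1
  |U|=2: {8,9}:1
  |U|=3: {7,8,9}:1
  |U|=4: {5,7,8,9}:1  {6,7,8,9}:1
  |U|=5: {4,5,7,8,9}:1  {5,6,7,8,9}:2
  |U|=6: {2,5,6,7,8,9}:2  {3,4,5,7,8,9}:1  {4,5,6,7,8,9}:3
  |U|=7: {2,4,5,6,7,8,9}:5  {3,4,5,6,7,8,9}:4
  |U|=8: {2,3,4,5,6,7,8,9}:9
  start at 0(b): 9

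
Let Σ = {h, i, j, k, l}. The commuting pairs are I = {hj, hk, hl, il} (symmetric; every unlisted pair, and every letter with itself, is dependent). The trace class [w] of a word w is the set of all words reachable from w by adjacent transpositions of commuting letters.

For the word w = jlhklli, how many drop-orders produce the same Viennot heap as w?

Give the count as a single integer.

15

0(j) covers ∅
1(l) covers 0:j
2(h) covers ∅
3(k) covers 1:l
4(l) covers 3:k
5(l) covers 4:l
6(i) covers 2:h, 3:k
floor of heap: 0:j, 2:h
completions by unplaced set U, small U first (add the entries for U minus each lowest piece of U):
  |U|=1: {5}:1  {6}:1
  |U|=2: {2,6}:1  {4,5}:1  {5,6}:2
  |U|=3: {2,5,6}:3  {4,5,6}:3
  |U|=4: {2,4,5,6}:6  {3,4,5,6}:3
  |U|=5: {1,3,4,5,6}:3  {2,3,4,5,6}:9
  start at 0(j): 12
  start at 2(h): 3
sum over floor = 15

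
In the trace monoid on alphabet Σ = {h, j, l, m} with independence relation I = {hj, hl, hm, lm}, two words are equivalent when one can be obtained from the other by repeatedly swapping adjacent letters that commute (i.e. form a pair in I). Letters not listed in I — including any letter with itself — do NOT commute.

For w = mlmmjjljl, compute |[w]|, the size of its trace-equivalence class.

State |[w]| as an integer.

0(m) covers ∅
1(l) covers ∅
2(m) covers 0:m
3(m) covers 2:m
4(j) covers 1:l, 3:m
5(j) covers 4:j
6(l) covers 5:j
7(j) covers 6:l
8(l) covers 7:j
floor of heap: 0:m, 1:l
completions by unplaced set U, small U first (add the entries for U minus each lowest piece of U):
  |U|=1: {8}:1
  |U|=2: {7,8}:1
  |U|=3: {6,7,8}:1
  |U|=4: {5,6,7,8}:1
  |U|=5: {4,5,6,7,8}:1
  |U|=6: {1,4,5,6,7,8}:1  {3,4,5,6,7,8}:1
  |U|=7: {1,3,4,5,6,7,8}:2  {2,3,4,5,6,7,8}:1
  start at 0(m): 3
  start at 1(l): 1
sum over floor = 4

4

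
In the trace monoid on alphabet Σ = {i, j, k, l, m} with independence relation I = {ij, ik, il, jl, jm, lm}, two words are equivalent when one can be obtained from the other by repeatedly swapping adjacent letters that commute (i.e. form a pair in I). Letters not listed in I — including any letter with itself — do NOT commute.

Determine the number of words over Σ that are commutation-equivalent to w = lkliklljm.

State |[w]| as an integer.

piece 0:l — minimal
piece 1:k rests on {0:l}
piece 2:l rests on {1:k}
piece 3:i — minimal
piece 4:k rests on {2:l}
piece 5:l rests on {4:k}
piece 6:l rests on {5:l}
piece 7:j rests on {4:k}
piece 8:m rests on {3:i, 4:k}
minimal pieces: {0:l, 3:i}
ways to finish when only these pieces remain (= sum over removing one remaining piece with nothing left below it):
  1 left: {6}→1  {7}→1  {8}→1
  2 left: {3,8}→1  {5,6}→1  {6,7}→2  {6,8}→2  {7,8}→2
  3 left: {3,6,8}→3  {3,7,8}→3  {5,6,7}→3  {5,6,8}→3  {6,7,8}→6
  4 left: {3,5,6,8}→6  {3,6,7,8}→12  {5,6,7,8}→12
  5 left: {3,5,6,7,8}→30  {4,5,6,7,8}→12
  6 left: {2,4,5,6,7,8}→12  {3,4,5,6,7,8}→42
  7 left: {1,2,4,5,6,7,8}→12  {2,3,4,5,6,7,8}→54
  placing 0:l first → 66 extensions
  placing 3:i first → 12 extensions
total linear extensions = 78

78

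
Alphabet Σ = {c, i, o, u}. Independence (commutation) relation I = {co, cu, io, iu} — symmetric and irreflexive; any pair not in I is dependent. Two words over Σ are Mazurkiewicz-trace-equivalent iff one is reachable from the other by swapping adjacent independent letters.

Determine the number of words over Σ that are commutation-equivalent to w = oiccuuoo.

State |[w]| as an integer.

0(o) covers ∅
1(i) covers ∅
2(c) covers 1:i
3(c) covers 2:c
4(u) covers 0:o
5(u) covers 4:u
6(o) covers 5:u
7(o) covers 6:o
floor of heap: 0:o, 1:i
completions by unplaced set U, small U first (add the entries for U minus each lowest piece of U):
  |U|=1: {3}:1  {7}:1
  |U|=2: {2,3}:1  {3,7}:2  {6,7}:1
  |U|=3: {1,2,3}:1  {2,3,7}:3  {3,6,7}:3  {5,6,7}:1
  |U|=4: {1,2,3,7}:4  {2,3,6,7}:6  {3,5,6,7}:4  {4,5,6,7}:1
  |U|=5: {0,4,5,6,7}:1  {1,2,3,6,7}:10  {2,3,5,6,7}:10  {3,4,5,6,7}:5
  |U|=6: {0,3,4,5,6,7}:6  {1,2,3,5,6,7}:20  {2,3,4,5,6,7}:15
  start at 0(o): 35
  start at 1(i): 21
sum over floor = 56

56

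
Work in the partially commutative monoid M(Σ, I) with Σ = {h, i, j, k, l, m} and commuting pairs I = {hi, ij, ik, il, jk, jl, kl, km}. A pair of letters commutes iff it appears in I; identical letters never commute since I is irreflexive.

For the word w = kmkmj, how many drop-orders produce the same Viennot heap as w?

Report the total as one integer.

0(k) covers ∅
1(m) covers ∅
2(k) covers 0:k
3(m) covers 1:m
4(j) covers 3:m
floor of heap: 0:k, 1:m
completions by unplaced set U, small U first (add the entries for U minus each lowest piece of U):
  |U|=1: {2}:1  {4}:1
  |U|=2: {0,2}:1  {2,4}:2  {3,4}:1
  |U|=3: {0,2,4}:3  {1,3,4}:1  {2,3,4}:3
  start at 0(k): 4
  start at 1(m): 6
sum over floor = 10

10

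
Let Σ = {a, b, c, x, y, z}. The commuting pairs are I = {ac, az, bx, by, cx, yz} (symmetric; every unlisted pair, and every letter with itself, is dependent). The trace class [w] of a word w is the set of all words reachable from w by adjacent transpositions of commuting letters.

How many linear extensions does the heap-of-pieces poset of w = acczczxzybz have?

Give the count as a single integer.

0(a) covers ∅
1(c) covers ∅
2(c) covers 1:c
3(z) covers 2:c
4(c) covers 3:z
5(z) covers 4:c
6(x) covers 0:a, 5:z
7(z) covers 6:x
8(y) covers 6:x
9(b) covers 7:z
10(z) covers 9:b
floor of heap: 0:a, 1:c
completions by unplaced set U, small U first (add the entries for U minus each lowest piece of U):
  |U|=1: {8}:1  {10}:1
  |U|=2: {8,10}:2  {9,10}:1
  |U|=3: {7,9,10}:1  {8,9,10}:3
  |U|=4: {7,8,9,10}:4
  |U|=5: {6,7,8,9,10}:4
  |U|=6: {0,6,7,8,9,10}:4  {5,6,7,8,9,10}:4
  |U|=7: {0,5,6,7,8,9,10}:8  {4,5,6,7,8,9,10}:4
  |U|=8: {0,4,5,6,7,8,9,10}:12  {3,4,5,6,7,8,9,10}:4
  |U|=9: {0,3,4,5,6,7,8,9,10}:16  {2,3,4,5,6,7,8,9,10}:4
  start at 0(a): 4
  start at 1(c): 20
sum over floor = 24

24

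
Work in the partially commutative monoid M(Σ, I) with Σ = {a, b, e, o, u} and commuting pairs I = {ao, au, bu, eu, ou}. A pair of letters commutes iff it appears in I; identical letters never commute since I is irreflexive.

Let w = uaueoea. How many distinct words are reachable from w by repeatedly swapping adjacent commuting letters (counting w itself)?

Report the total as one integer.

drop 0:u onto floor
drop 1:a onto floor
drop 2:u onto {0:u}
drop 3:e onto {1:a}
drop 4:o onto {3:e}
drop 5:e onto {4:o}
drop 6:a onto {5:e}
ground layer = {0:u, 1:a}
drop-orders for the pieces not yet dropped (sum over which currently-grounded one goes next):
  1 to go: {2} 1  {6} 1
  2 to go: {0,2} 1  {2,6} 2  {5,6} 1
  3 to go: {0,2,6} 3  {2,5,6} 3  {4,5,6} 1
  4 to go: {0,2,5,6} 6  {2,4,5,6} 4  {3,4,5,6} 1
  5 to go: {0,2,4,5,6} 10  {1,3,4,5,6} 1  {2,3,4,5,6} 5
  if 0:u drops first: 6 orders
  if 1:a drops first: 15 orders
heap linearizations: 21

21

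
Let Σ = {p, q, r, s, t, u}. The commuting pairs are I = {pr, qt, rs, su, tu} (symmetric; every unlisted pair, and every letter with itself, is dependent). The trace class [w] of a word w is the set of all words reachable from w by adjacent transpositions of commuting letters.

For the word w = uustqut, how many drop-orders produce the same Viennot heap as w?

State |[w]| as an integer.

31

piece 0:u — minimal
piece 1:u rests on {0:u}
piece 2:s — minimal
piece 3:t rests on {2:s}
piece 4:q rests on {1:u, 2:s}
piece 5:u rests on {4:q}
piece 6:t rests on {3:t}
minimal pieces: {0:u, 2:s}
ways to finish when only these pieces remain (= sum over removing one remaining piece with nothing left below it):
  1 left: {5}→1  {6}→1
  2 left: {3,6}→1  {4,5}→1  {5,6}→2
  3 left: {1,4,5}→1  {3,5,6}→3  {4,5,6}→3
  4 left: {0,1,4,5}→1  {1,4,5,6}→4  {3,4,5,6}→6
  5 left: {0,1,4,5,6}→5  {1,3,4,5,6}→10  {2,3,4,5,6}→6
  placing 0:u first → 16 extensions
  placing 2:s first → 15 extensions
total linear extensions = 31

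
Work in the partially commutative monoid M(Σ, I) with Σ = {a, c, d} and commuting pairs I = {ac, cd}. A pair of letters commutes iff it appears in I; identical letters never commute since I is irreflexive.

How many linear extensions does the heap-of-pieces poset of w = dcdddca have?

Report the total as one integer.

piece 0:d — minimal
piece 1:c — minimal
piece 2:d rests on {0:d}
piece 3:d rests on {2:d}
piece 4:d rests on {3:d}
piece 5:c rests on {1:c}
piece 6:a rests on {4:d}
minimal pieces: {0:d, 1:c}
ways to finish when only these pieces remain (= sum over removing one remaining piece with nothing left below it):
  1 left: {5}→1  {6}→1
  2 left: {1,5}→1  {4,6}→1  {5,6}→2
  3 left: {1,5,6}→3  {3,4,6}→1  {4,5,6}→3
  4 left: {1,4,5,6}→6  {2,3,4,6}→1  {3,4,5,6}→4
  5 left: {0,2,3,4,6}→1  {1,3,4,5,6}→10  {2,3,4,5,6}→5
  placing 0:d first → 15 extensions
  placing 1:c first → 6 extensions
total linear extensions = 21

21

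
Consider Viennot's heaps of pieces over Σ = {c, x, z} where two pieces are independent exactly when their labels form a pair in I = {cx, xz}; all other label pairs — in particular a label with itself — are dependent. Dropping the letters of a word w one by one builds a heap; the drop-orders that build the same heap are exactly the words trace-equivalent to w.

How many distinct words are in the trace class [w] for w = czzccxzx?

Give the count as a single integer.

0(c) covers ∅
1(z) covers 0:c
2(z) covers 1:z
3(c) covers 2:z
4(c) covers 3:c
5(x) covers ∅
6(z) covers 4:c
7(x) covers 5:x
floor of heap: 0:c, 5:x
completions by unplaced set U, small U first (add the entries for U minus each lowest piece of U):
  |U|=1: {6}:1  {7}:1
  |U|=2: {4,6}:1  {5,7}:1  {6,7}:2
  |U|=3: {3,4,6}:1  {4,6,7}:3  {5,6,7}:3
  |U|=4: {2,3,4,6}:1  {3,4,6,7}:4  {4,5,6,7}:6
  |U|=5: {1,2,3,4,6}:1  {2,3,4,6,7}:5  {3,4,5,6,7}:10
  |U|=6: {0,1,2,3,4,6}:1  {1,2,3,4,6,7}:6  {2,3,4,5,6,7}:15
  start at 0(c): 21
  start at 5(x): 7
sum over floor = 28

28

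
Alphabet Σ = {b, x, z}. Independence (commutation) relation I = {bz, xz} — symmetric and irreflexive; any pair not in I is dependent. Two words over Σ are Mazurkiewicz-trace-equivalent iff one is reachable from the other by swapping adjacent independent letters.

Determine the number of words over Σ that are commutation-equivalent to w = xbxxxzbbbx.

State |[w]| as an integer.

piece 0:x — minimal
piece 1:b rests on {0:x}
piece 2:x rests on {1:b}
piece 3:x rests on {2:x}
piece 4:x rests on {3:x}
piece 5:z — minimal
piece 6:b rests on {4:x}
piece 7:b rests on {6:b}
piece 8:b rests on {7:b}
piece 9:x rests on {8:b}
minimal pieces: {0:x, 5:z}
ways to finish when only these pieces remain (= sum over removing one remaining piece with nothing left below it):
  1 left: {5}→1  {9}→1
  2 left: {5,9}→2  {8,9}→1
  3 left: {5,8,9}→3  {7,8,9}→1
  4 left: {5,7,8,9}→4  {6,7,8,9}→1
  5 left: {4,6,7,8,9}→1  {5,6,7,8,9}→5
  6 left: {3,4,6,7,8,9}→1  {4,5,6,7,8,9}→6
  7 left: {2,3,4,6,7,8,9}→1  {3,4,5,6,7,8,9}→7
  8 left: {1,2,3,4,6,7,8,9}→1  {2,3,4,5,6,7,8,9}→8
  placing 0:x first → 9 extensions
  placing 5:z first → 1 extensions
total linear extensions = 10

10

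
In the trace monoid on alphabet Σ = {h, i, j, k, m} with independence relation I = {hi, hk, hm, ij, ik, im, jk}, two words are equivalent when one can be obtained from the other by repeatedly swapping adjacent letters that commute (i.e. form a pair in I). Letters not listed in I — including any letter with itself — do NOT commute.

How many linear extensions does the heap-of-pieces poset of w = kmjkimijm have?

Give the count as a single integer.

72

0(k) covers ∅
1(m) covers 0:k
2(j) covers 1:m
3(k) covers 1:m
4(i) covers ∅
5(m) covers 2:j, 3:k
6(i) covers 4:i
7(j) covers 5:m
8(m) covers 7:j
floor of heap: 0:k, 4:i
completions by unplaced set U, small U first (add the entries for U minus each lowest piece of U):
  |U|=1: {6}:1  {8}:1
  |U|=2: {4,6}:1  {6,8}:2  {7,8}:1
  |U|=3: {4,6,8}:3  {5,7,8}:1  {6,7,8}:3
  |U|=4: {2,5,7,8}:1  {3,5,7,8}:1  {4,6,7,8}:6  {5,6,7,8}:4
  |U|=5: {2,3,5,7,8}:2  {2,5,6,7,8}:5  {3,5,6,7,8}:5  {4,5,6,7,8}:10
  |U|=6: {1,2,3,5,7,8}:2  {2,3,5,6,7,8}:12  {2,4,5,6,7,8}:15  {3,4,5,6,7,8}:15
  |U|=7: {0,1,2,3,5,7,8}:2  {1,2,3,5,6,7,8}:14  {2,3,4,5,6,7,8}:42
  start at 0(k): 56
  start at 4(i): 16
sum over floor = 72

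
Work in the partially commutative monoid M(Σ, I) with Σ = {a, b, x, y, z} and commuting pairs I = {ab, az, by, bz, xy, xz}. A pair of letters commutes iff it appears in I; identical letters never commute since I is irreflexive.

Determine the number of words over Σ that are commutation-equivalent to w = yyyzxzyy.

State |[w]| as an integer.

8

drop 0:y onto floor
drop 1:y onto {0:y}
drop 2:y onto {1:y}
drop 3:z onto {2:y}
drop 4:x onto floor
drop 5:z onto {3:z}
drop 6:y onto {5:z}
drop 7:y onto {6:y}
ground layer = {0:y, 4:x}
drop-orders for the pieces not yet dropped (sum over which currently-grounded one goes next):
  1 to go: {4} 1  {7} 1
  2 to go: {4,7} 2  {6,7} 1
  3 to go: {4,6,7} 3  {5,6,7} 1
  4 to go: {3,5,6,7} 1  {4,5,6,7} 4
  5 to go: {2,3,5,6,7} 1  {3,4,5,6,7} 5
  6 to go: {1,2,3,5,6,7} 1  {2,3,4,5,6,7} 6
  if 0:y drops first: 7 orders
  if 4:x drops first: 1 orders
heap linearizations: 8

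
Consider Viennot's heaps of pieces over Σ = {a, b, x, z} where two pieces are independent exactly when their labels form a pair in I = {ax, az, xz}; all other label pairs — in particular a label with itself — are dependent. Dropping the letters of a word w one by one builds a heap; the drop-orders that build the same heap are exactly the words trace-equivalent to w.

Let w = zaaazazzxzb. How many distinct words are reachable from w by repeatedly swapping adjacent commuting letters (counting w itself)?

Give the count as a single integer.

1260

piece 0:z — minimal
piece 1:a — minimal
piece 2:a rests on {1:a}
piece 3:a rests on {2:a}
piece 4:z rests on {0:z}
piece 5:a rests on {3:a}
piece 6:z rests on {4:z}
piece 7:z rests on {6:z}
piece 8:x — minimal
piece 9:z rests on {7:z}
piece 10:b rests on {5:a, 8:x, 9:z}
minimal pieces: {0:z, 1:a, 8:x}
ways to finish when only these pieces remain (= sum over removing one remaining piece with nothing left below it):
  1 left: {10}→1
  2 left: {5,10}→1  {8,10}→1  {9,10}→1
  3 left: {3,5,10}→1  {5,8,10}→2  {5,9,10}→2  {7,9,10}→1  {8,9,10}→2
  4 left: {2,3,5,10}→1  {3,5,8,10}→3  {3,5,9,10}→3  {5,7,9,10}→3  {5,8,9,10}→6  {6,7,9,10}→1  {7,8,9,10}→3
  5 left: {1,2,3,5,10}→1  {2,3,5,8,10}→4  {2,3,5,9,10}→4  {3,5,7,9,10}→6  {3,5,8,9,10}→12  {4,6,7,9,10}→1  {5,6,7,9,10}→4  {5,7,8,9,10}→12  {6,7,8,9,10}→4
  6 left: {0,4,6,7,9,10}→1  {1,2,3,5,8,10}→5  {1,2,3,5,9,10}→5  {2,3,5,7,9,10}→10  {2,3,5,8,9,10}→20  {3,5,6,7,9,10}→10  {3,5,7,8,9,10}→30  {4,5,6,7,9,10}→5  {4,6,7,8,9,10}→5  {5,6,7,8,9,10}→20
  7 left: {0,4,5,6,7,9,10}→6  {0,4,6,7,8,9,10}→6  {1,2,3,5,7,9,10}→15  {1,2,3,5,8,9,10}→30  {2,3,5,6,7,9,10}→20  {2,3,5,7,8,9,10}→60  {3,4,5,6,7,9,10}→15  {3,5,6,7,8,9,10}→60  {4,5,6,7,8,9,10}→30
  8 left: {0,3,4,5,6,7,9,10}→21  {0,4,5,6,7,8,9,10}→42  {1,2,3,5,6,7,9,10}→35  {1,2,3,5,7,8,9,10}→105  {2,3,4,5,6,7,9,10}→35  {2,3,5,6,7,8,9,10}→140  {3,4,5,6,7,8,9,10}→105
  9 left: {0,2,3,4,5,6,7,9,10}→56  {0,3,4,5,6,7,8,9,10}→168  {1,2,3,4,5,6,7,9,10}→70  {1,2,3,5,6,7,8,9,10}→280  {2,3,4,5,6,7,8,9,10}→280
  placing 0:z first → 630 extensions
  placing 1:a first → 504 extensions
  placing 8:x first → 126 extensions
total linear extensions = 1260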